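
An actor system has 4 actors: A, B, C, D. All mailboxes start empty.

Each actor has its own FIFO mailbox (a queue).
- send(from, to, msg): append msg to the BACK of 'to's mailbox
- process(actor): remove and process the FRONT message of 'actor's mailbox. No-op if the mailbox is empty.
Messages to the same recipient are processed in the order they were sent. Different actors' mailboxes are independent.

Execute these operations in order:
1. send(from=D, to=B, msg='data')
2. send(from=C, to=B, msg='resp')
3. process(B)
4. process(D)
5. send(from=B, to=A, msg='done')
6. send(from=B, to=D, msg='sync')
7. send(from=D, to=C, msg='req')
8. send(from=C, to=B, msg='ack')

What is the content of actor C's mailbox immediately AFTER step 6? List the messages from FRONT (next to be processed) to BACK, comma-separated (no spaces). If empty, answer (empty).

After 1 (send(from=D, to=B, msg='data')): A:[] B:[data] C:[] D:[]
After 2 (send(from=C, to=B, msg='resp')): A:[] B:[data,resp] C:[] D:[]
After 3 (process(B)): A:[] B:[resp] C:[] D:[]
After 4 (process(D)): A:[] B:[resp] C:[] D:[]
After 5 (send(from=B, to=A, msg='done')): A:[done] B:[resp] C:[] D:[]
After 6 (send(from=B, to=D, msg='sync')): A:[done] B:[resp] C:[] D:[sync]

(empty)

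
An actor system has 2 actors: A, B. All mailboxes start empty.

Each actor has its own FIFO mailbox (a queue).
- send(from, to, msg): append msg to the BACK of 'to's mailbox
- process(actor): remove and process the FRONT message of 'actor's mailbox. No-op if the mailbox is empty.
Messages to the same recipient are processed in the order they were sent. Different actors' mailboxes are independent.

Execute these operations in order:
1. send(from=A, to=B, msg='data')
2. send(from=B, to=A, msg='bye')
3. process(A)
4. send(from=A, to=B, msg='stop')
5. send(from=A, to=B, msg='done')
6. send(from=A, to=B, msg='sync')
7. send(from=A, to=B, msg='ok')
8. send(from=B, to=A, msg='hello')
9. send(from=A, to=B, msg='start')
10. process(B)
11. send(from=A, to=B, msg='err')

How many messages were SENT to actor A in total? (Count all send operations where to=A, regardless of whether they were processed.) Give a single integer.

Answer: 2

Derivation:
After 1 (send(from=A, to=B, msg='data')): A:[] B:[data]
After 2 (send(from=B, to=A, msg='bye')): A:[bye] B:[data]
After 3 (process(A)): A:[] B:[data]
After 4 (send(from=A, to=B, msg='stop')): A:[] B:[data,stop]
After 5 (send(from=A, to=B, msg='done')): A:[] B:[data,stop,done]
After 6 (send(from=A, to=B, msg='sync')): A:[] B:[data,stop,done,sync]
After 7 (send(from=A, to=B, msg='ok')): A:[] B:[data,stop,done,sync,ok]
After 8 (send(from=B, to=A, msg='hello')): A:[hello] B:[data,stop,done,sync,ok]
After 9 (send(from=A, to=B, msg='start')): A:[hello] B:[data,stop,done,sync,ok,start]
After 10 (process(B)): A:[hello] B:[stop,done,sync,ok,start]
After 11 (send(from=A, to=B, msg='err')): A:[hello] B:[stop,done,sync,ok,start,err]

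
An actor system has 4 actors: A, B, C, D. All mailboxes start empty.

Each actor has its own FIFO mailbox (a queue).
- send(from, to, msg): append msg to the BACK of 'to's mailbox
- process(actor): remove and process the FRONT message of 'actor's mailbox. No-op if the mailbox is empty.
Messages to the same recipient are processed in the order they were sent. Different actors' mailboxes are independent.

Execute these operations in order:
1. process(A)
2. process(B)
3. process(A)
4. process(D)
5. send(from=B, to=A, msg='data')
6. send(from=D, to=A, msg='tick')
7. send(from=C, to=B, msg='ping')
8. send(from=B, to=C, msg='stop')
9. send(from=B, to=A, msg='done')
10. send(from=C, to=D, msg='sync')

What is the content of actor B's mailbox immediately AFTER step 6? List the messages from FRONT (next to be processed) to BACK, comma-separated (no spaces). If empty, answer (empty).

After 1 (process(A)): A:[] B:[] C:[] D:[]
After 2 (process(B)): A:[] B:[] C:[] D:[]
After 3 (process(A)): A:[] B:[] C:[] D:[]
After 4 (process(D)): A:[] B:[] C:[] D:[]
After 5 (send(from=B, to=A, msg='data')): A:[data] B:[] C:[] D:[]
After 6 (send(from=D, to=A, msg='tick')): A:[data,tick] B:[] C:[] D:[]

(empty)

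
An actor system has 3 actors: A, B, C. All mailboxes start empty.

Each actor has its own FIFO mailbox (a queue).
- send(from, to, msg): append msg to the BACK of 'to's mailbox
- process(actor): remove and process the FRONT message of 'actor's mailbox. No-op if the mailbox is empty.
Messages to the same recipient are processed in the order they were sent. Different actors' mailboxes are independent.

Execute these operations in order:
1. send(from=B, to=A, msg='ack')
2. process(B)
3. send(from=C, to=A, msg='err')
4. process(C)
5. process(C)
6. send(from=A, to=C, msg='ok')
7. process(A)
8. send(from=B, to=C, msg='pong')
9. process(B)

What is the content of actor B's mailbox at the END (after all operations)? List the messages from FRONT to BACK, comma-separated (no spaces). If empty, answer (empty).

Answer: (empty)

Derivation:
After 1 (send(from=B, to=A, msg='ack')): A:[ack] B:[] C:[]
After 2 (process(B)): A:[ack] B:[] C:[]
After 3 (send(from=C, to=A, msg='err')): A:[ack,err] B:[] C:[]
After 4 (process(C)): A:[ack,err] B:[] C:[]
After 5 (process(C)): A:[ack,err] B:[] C:[]
After 6 (send(from=A, to=C, msg='ok')): A:[ack,err] B:[] C:[ok]
After 7 (process(A)): A:[err] B:[] C:[ok]
After 8 (send(from=B, to=C, msg='pong')): A:[err] B:[] C:[ok,pong]
After 9 (process(B)): A:[err] B:[] C:[ok,pong]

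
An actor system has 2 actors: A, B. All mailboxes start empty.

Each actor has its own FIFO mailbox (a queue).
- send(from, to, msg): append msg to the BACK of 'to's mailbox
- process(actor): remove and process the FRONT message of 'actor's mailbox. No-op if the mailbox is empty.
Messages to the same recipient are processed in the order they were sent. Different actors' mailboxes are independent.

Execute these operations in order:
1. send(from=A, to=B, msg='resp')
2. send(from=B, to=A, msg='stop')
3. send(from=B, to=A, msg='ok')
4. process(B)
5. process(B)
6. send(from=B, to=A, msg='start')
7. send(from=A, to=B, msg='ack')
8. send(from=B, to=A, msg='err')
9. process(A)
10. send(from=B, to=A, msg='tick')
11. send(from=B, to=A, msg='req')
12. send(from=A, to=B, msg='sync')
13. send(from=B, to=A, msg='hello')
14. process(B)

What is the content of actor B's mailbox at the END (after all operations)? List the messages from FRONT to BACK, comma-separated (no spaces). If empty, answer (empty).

Answer: sync

Derivation:
After 1 (send(from=A, to=B, msg='resp')): A:[] B:[resp]
After 2 (send(from=B, to=A, msg='stop')): A:[stop] B:[resp]
After 3 (send(from=B, to=A, msg='ok')): A:[stop,ok] B:[resp]
After 4 (process(B)): A:[stop,ok] B:[]
After 5 (process(B)): A:[stop,ok] B:[]
After 6 (send(from=B, to=A, msg='start')): A:[stop,ok,start] B:[]
After 7 (send(from=A, to=B, msg='ack')): A:[stop,ok,start] B:[ack]
After 8 (send(from=B, to=A, msg='err')): A:[stop,ok,start,err] B:[ack]
After 9 (process(A)): A:[ok,start,err] B:[ack]
After 10 (send(from=B, to=A, msg='tick')): A:[ok,start,err,tick] B:[ack]
After 11 (send(from=B, to=A, msg='req')): A:[ok,start,err,tick,req] B:[ack]
After 12 (send(from=A, to=B, msg='sync')): A:[ok,start,err,tick,req] B:[ack,sync]
After 13 (send(from=B, to=A, msg='hello')): A:[ok,start,err,tick,req,hello] B:[ack,sync]
After 14 (process(B)): A:[ok,start,err,tick,req,hello] B:[sync]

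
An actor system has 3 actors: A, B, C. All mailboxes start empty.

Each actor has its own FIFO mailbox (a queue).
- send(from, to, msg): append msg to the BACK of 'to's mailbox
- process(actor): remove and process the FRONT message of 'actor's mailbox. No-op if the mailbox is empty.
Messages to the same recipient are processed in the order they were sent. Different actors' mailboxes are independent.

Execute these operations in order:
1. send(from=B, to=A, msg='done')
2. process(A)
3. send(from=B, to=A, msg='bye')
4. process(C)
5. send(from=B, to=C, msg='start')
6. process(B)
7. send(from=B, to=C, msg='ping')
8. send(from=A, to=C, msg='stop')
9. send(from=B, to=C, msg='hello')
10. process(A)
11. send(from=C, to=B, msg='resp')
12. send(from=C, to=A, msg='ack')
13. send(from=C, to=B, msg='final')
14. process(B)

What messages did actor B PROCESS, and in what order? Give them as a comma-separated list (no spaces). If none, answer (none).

After 1 (send(from=B, to=A, msg='done')): A:[done] B:[] C:[]
After 2 (process(A)): A:[] B:[] C:[]
After 3 (send(from=B, to=A, msg='bye')): A:[bye] B:[] C:[]
After 4 (process(C)): A:[bye] B:[] C:[]
After 5 (send(from=B, to=C, msg='start')): A:[bye] B:[] C:[start]
After 6 (process(B)): A:[bye] B:[] C:[start]
After 7 (send(from=B, to=C, msg='ping')): A:[bye] B:[] C:[start,ping]
After 8 (send(from=A, to=C, msg='stop')): A:[bye] B:[] C:[start,ping,stop]
After 9 (send(from=B, to=C, msg='hello')): A:[bye] B:[] C:[start,ping,stop,hello]
After 10 (process(A)): A:[] B:[] C:[start,ping,stop,hello]
After 11 (send(from=C, to=B, msg='resp')): A:[] B:[resp] C:[start,ping,stop,hello]
After 12 (send(from=C, to=A, msg='ack')): A:[ack] B:[resp] C:[start,ping,stop,hello]
After 13 (send(from=C, to=B, msg='final')): A:[ack] B:[resp,final] C:[start,ping,stop,hello]
After 14 (process(B)): A:[ack] B:[final] C:[start,ping,stop,hello]

Answer: resp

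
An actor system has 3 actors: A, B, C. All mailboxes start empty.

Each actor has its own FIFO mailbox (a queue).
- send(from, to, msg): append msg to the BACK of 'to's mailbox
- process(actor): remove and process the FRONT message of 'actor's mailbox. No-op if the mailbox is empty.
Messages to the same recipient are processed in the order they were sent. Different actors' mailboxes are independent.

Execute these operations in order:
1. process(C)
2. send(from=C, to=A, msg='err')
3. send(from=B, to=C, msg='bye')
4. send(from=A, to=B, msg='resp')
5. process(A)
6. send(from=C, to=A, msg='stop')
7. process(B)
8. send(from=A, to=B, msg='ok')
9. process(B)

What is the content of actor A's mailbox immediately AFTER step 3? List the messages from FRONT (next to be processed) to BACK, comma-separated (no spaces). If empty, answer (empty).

After 1 (process(C)): A:[] B:[] C:[]
After 2 (send(from=C, to=A, msg='err')): A:[err] B:[] C:[]
After 3 (send(from=B, to=C, msg='bye')): A:[err] B:[] C:[bye]

err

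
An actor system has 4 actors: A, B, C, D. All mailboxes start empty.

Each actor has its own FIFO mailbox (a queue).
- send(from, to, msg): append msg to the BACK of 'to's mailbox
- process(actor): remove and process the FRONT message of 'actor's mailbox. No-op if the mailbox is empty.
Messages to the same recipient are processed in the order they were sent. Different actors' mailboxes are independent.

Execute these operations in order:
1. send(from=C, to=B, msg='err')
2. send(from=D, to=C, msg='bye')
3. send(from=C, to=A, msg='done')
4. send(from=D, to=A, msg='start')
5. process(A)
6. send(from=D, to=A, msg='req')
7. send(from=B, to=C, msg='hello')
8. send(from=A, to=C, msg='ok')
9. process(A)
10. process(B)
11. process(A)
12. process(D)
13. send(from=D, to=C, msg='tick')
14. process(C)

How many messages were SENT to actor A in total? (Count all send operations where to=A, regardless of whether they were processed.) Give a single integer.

Answer: 3

Derivation:
After 1 (send(from=C, to=B, msg='err')): A:[] B:[err] C:[] D:[]
After 2 (send(from=D, to=C, msg='bye')): A:[] B:[err] C:[bye] D:[]
After 3 (send(from=C, to=A, msg='done')): A:[done] B:[err] C:[bye] D:[]
After 4 (send(from=D, to=A, msg='start')): A:[done,start] B:[err] C:[bye] D:[]
After 5 (process(A)): A:[start] B:[err] C:[bye] D:[]
After 6 (send(from=D, to=A, msg='req')): A:[start,req] B:[err] C:[bye] D:[]
After 7 (send(from=B, to=C, msg='hello')): A:[start,req] B:[err] C:[bye,hello] D:[]
After 8 (send(from=A, to=C, msg='ok')): A:[start,req] B:[err] C:[bye,hello,ok] D:[]
After 9 (process(A)): A:[req] B:[err] C:[bye,hello,ok] D:[]
After 10 (process(B)): A:[req] B:[] C:[bye,hello,ok] D:[]
After 11 (process(A)): A:[] B:[] C:[bye,hello,ok] D:[]
After 12 (process(D)): A:[] B:[] C:[bye,hello,ok] D:[]
After 13 (send(from=D, to=C, msg='tick')): A:[] B:[] C:[bye,hello,ok,tick] D:[]
After 14 (process(C)): A:[] B:[] C:[hello,ok,tick] D:[]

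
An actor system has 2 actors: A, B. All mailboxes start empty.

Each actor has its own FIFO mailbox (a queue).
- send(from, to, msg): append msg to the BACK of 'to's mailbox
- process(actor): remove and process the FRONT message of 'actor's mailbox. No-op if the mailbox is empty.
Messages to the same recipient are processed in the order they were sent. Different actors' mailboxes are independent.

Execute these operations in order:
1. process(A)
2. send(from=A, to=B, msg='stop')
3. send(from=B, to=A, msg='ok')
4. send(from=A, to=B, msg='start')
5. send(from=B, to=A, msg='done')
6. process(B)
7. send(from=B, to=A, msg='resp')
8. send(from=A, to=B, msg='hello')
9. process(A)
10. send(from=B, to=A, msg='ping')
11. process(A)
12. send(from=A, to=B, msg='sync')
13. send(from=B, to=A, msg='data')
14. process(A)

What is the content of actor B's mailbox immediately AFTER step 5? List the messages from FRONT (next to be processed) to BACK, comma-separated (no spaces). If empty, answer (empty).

After 1 (process(A)): A:[] B:[]
After 2 (send(from=A, to=B, msg='stop')): A:[] B:[stop]
After 3 (send(from=B, to=A, msg='ok')): A:[ok] B:[stop]
After 4 (send(from=A, to=B, msg='start')): A:[ok] B:[stop,start]
After 5 (send(from=B, to=A, msg='done')): A:[ok,done] B:[stop,start]

stop,start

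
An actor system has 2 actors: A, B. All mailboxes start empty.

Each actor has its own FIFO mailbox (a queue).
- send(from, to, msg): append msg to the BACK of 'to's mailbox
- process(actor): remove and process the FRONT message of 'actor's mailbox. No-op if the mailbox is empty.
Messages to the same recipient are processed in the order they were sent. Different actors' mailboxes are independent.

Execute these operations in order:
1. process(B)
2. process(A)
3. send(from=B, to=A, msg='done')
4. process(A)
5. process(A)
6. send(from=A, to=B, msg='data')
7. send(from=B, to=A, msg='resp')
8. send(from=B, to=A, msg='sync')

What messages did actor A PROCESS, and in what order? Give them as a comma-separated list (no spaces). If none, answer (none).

Answer: done

Derivation:
After 1 (process(B)): A:[] B:[]
After 2 (process(A)): A:[] B:[]
After 3 (send(from=B, to=A, msg='done')): A:[done] B:[]
After 4 (process(A)): A:[] B:[]
After 5 (process(A)): A:[] B:[]
After 6 (send(from=A, to=B, msg='data')): A:[] B:[data]
After 7 (send(from=B, to=A, msg='resp')): A:[resp] B:[data]
After 8 (send(from=B, to=A, msg='sync')): A:[resp,sync] B:[data]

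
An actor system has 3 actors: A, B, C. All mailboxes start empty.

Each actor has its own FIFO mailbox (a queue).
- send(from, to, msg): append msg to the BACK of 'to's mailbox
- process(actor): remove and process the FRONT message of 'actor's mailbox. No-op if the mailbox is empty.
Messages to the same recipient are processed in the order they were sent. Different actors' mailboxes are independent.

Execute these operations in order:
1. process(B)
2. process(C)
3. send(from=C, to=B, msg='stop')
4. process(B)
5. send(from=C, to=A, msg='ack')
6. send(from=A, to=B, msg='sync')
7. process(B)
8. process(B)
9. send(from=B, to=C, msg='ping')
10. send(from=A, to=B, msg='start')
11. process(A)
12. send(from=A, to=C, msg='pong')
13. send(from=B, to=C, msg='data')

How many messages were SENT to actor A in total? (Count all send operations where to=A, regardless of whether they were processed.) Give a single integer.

After 1 (process(B)): A:[] B:[] C:[]
After 2 (process(C)): A:[] B:[] C:[]
After 3 (send(from=C, to=B, msg='stop')): A:[] B:[stop] C:[]
After 4 (process(B)): A:[] B:[] C:[]
After 5 (send(from=C, to=A, msg='ack')): A:[ack] B:[] C:[]
After 6 (send(from=A, to=B, msg='sync')): A:[ack] B:[sync] C:[]
After 7 (process(B)): A:[ack] B:[] C:[]
After 8 (process(B)): A:[ack] B:[] C:[]
After 9 (send(from=B, to=C, msg='ping')): A:[ack] B:[] C:[ping]
After 10 (send(from=A, to=B, msg='start')): A:[ack] B:[start] C:[ping]
After 11 (process(A)): A:[] B:[start] C:[ping]
After 12 (send(from=A, to=C, msg='pong')): A:[] B:[start] C:[ping,pong]
After 13 (send(from=B, to=C, msg='data')): A:[] B:[start] C:[ping,pong,data]

Answer: 1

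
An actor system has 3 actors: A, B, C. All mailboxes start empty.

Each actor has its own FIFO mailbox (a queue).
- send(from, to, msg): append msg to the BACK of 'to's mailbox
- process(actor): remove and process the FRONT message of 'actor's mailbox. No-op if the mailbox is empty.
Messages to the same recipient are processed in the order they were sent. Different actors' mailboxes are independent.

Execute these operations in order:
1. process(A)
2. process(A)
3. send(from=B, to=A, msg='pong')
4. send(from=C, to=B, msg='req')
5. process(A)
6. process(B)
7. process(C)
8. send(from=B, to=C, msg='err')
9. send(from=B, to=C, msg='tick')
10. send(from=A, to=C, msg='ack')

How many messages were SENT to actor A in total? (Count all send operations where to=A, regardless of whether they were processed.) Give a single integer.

Answer: 1

Derivation:
After 1 (process(A)): A:[] B:[] C:[]
After 2 (process(A)): A:[] B:[] C:[]
After 3 (send(from=B, to=A, msg='pong')): A:[pong] B:[] C:[]
After 4 (send(from=C, to=B, msg='req')): A:[pong] B:[req] C:[]
After 5 (process(A)): A:[] B:[req] C:[]
After 6 (process(B)): A:[] B:[] C:[]
After 7 (process(C)): A:[] B:[] C:[]
After 8 (send(from=B, to=C, msg='err')): A:[] B:[] C:[err]
After 9 (send(from=B, to=C, msg='tick')): A:[] B:[] C:[err,tick]
After 10 (send(from=A, to=C, msg='ack')): A:[] B:[] C:[err,tick,ack]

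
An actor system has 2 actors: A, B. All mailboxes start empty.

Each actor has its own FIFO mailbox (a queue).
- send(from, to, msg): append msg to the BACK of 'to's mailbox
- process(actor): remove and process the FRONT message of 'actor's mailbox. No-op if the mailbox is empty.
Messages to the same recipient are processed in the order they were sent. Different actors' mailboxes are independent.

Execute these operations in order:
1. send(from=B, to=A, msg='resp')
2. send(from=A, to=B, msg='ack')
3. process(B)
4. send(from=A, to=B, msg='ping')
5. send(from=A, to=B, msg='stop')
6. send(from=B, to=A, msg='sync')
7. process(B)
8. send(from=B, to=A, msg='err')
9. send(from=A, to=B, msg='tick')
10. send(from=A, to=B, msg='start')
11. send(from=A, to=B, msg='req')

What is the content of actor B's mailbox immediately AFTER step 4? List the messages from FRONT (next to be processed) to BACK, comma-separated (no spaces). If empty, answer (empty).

After 1 (send(from=B, to=A, msg='resp')): A:[resp] B:[]
After 2 (send(from=A, to=B, msg='ack')): A:[resp] B:[ack]
After 3 (process(B)): A:[resp] B:[]
After 4 (send(from=A, to=B, msg='ping')): A:[resp] B:[ping]

ping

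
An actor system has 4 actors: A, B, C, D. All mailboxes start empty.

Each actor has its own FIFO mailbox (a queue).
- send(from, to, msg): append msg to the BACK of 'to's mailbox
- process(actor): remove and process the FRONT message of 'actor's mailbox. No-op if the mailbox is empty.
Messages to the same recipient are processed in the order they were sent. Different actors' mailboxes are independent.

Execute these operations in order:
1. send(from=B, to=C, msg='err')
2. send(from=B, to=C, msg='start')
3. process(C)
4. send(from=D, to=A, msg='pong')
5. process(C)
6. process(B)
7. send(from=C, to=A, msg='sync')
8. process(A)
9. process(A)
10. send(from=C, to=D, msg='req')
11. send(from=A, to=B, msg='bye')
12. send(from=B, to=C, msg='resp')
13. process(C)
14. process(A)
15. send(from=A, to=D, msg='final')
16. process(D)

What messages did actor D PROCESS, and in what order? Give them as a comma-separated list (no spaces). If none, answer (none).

After 1 (send(from=B, to=C, msg='err')): A:[] B:[] C:[err] D:[]
After 2 (send(from=B, to=C, msg='start')): A:[] B:[] C:[err,start] D:[]
After 3 (process(C)): A:[] B:[] C:[start] D:[]
After 4 (send(from=D, to=A, msg='pong')): A:[pong] B:[] C:[start] D:[]
After 5 (process(C)): A:[pong] B:[] C:[] D:[]
After 6 (process(B)): A:[pong] B:[] C:[] D:[]
After 7 (send(from=C, to=A, msg='sync')): A:[pong,sync] B:[] C:[] D:[]
After 8 (process(A)): A:[sync] B:[] C:[] D:[]
After 9 (process(A)): A:[] B:[] C:[] D:[]
After 10 (send(from=C, to=D, msg='req')): A:[] B:[] C:[] D:[req]
After 11 (send(from=A, to=B, msg='bye')): A:[] B:[bye] C:[] D:[req]
After 12 (send(from=B, to=C, msg='resp')): A:[] B:[bye] C:[resp] D:[req]
After 13 (process(C)): A:[] B:[bye] C:[] D:[req]
After 14 (process(A)): A:[] B:[bye] C:[] D:[req]
After 15 (send(from=A, to=D, msg='final')): A:[] B:[bye] C:[] D:[req,final]
After 16 (process(D)): A:[] B:[bye] C:[] D:[final]

Answer: req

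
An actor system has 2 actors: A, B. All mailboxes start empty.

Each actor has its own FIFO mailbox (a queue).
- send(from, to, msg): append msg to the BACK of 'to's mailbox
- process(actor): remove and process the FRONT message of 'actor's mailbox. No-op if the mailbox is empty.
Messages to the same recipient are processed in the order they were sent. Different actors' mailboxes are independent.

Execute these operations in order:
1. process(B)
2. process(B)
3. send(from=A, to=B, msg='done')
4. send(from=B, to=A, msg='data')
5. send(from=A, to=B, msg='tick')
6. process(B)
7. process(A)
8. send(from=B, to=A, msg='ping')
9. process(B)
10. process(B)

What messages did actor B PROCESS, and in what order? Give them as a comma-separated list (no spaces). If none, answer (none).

Answer: done,tick

Derivation:
After 1 (process(B)): A:[] B:[]
After 2 (process(B)): A:[] B:[]
After 3 (send(from=A, to=B, msg='done')): A:[] B:[done]
After 4 (send(from=B, to=A, msg='data')): A:[data] B:[done]
After 5 (send(from=A, to=B, msg='tick')): A:[data] B:[done,tick]
After 6 (process(B)): A:[data] B:[tick]
After 7 (process(A)): A:[] B:[tick]
After 8 (send(from=B, to=A, msg='ping')): A:[ping] B:[tick]
After 9 (process(B)): A:[ping] B:[]
After 10 (process(B)): A:[ping] B:[]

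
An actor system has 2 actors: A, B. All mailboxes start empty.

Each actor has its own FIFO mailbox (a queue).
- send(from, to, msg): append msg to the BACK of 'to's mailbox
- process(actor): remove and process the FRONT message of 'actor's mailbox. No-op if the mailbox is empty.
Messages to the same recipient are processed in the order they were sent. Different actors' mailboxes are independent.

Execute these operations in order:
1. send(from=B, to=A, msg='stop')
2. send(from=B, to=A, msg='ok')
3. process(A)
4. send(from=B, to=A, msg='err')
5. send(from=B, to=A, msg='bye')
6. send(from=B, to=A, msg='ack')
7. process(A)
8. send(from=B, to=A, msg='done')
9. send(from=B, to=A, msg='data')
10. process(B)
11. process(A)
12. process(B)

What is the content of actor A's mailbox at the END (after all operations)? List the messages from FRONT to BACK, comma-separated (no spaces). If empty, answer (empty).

Answer: bye,ack,done,data

Derivation:
After 1 (send(from=B, to=A, msg='stop')): A:[stop] B:[]
After 2 (send(from=B, to=A, msg='ok')): A:[stop,ok] B:[]
After 3 (process(A)): A:[ok] B:[]
After 4 (send(from=B, to=A, msg='err')): A:[ok,err] B:[]
After 5 (send(from=B, to=A, msg='bye')): A:[ok,err,bye] B:[]
After 6 (send(from=B, to=A, msg='ack')): A:[ok,err,bye,ack] B:[]
After 7 (process(A)): A:[err,bye,ack] B:[]
After 8 (send(from=B, to=A, msg='done')): A:[err,bye,ack,done] B:[]
After 9 (send(from=B, to=A, msg='data')): A:[err,bye,ack,done,data] B:[]
After 10 (process(B)): A:[err,bye,ack,done,data] B:[]
After 11 (process(A)): A:[bye,ack,done,data] B:[]
After 12 (process(B)): A:[bye,ack,done,data] B:[]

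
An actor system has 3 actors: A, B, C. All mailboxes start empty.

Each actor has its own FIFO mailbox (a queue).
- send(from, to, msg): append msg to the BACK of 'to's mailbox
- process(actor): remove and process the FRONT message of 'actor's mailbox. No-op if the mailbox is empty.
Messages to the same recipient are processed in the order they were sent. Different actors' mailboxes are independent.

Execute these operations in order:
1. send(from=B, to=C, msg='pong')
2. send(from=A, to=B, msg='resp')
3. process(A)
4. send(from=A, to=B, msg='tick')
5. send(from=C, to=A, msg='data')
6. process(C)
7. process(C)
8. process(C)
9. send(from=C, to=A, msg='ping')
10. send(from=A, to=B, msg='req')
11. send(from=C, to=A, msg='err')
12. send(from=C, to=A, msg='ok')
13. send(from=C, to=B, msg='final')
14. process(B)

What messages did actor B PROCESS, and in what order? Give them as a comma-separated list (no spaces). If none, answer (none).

Answer: resp

Derivation:
After 1 (send(from=B, to=C, msg='pong')): A:[] B:[] C:[pong]
After 2 (send(from=A, to=B, msg='resp')): A:[] B:[resp] C:[pong]
After 3 (process(A)): A:[] B:[resp] C:[pong]
After 4 (send(from=A, to=B, msg='tick')): A:[] B:[resp,tick] C:[pong]
After 5 (send(from=C, to=A, msg='data')): A:[data] B:[resp,tick] C:[pong]
After 6 (process(C)): A:[data] B:[resp,tick] C:[]
After 7 (process(C)): A:[data] B:[resp,tick] C:[]
After 8 (process(C)): A:[data] B:[resp,tick] C:[]
After 9 (send(from=C, to=A, msg='ping')): A:[data,ping] B:[resp,tick] C:[]
After 10 (send(from=A, to=B, msg='req')): A:[data,ping] B:[resp,tick,req] C:[]
After 11 (send(from=C, to=A, msg='err')): A:[data,ping,err] B:[resp,tick,req] C:[]
After 12 (send(from=C, to=A, msg='ok')): A:[data,ping,err,ok] B:[resp,tick,req] C:[]
After 13 (send(from=C, to=B, msg='final')): A:[data,ping,err,ok] B:[resp,tick,req,final] C:[]
After 14 (process(B)): A:[data,ping,err,ok] B:[tick,req,final] C:[]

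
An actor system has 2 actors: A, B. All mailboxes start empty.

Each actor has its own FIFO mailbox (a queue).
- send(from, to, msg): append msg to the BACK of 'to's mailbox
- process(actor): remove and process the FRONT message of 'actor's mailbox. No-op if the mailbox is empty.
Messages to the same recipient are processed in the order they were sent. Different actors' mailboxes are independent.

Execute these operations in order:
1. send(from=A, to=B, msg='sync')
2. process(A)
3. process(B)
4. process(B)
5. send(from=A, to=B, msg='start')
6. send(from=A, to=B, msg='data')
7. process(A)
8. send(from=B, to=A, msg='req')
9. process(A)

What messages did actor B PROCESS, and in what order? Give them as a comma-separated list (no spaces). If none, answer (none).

Answer: sync

Derivation:
After 1 (send(from=A, to=B, msg='sync')): A:[] B:[sync]
After 2 (process(A)): A:[] B:[sync]
After 3 (process(B)): A:[] B:[]
After 4 (process(B)): A:[] B:[]
After 5 (send(from=A, to=B, msg='start')): A:[] B:[start]
After 6 (send(from=A, to=B, msg='data')): A:[] B:[start,data]
After 7 (process(A)): A:[] B:[start,data]
After 8 (send(from=B, to=A, msg='req')): A:[req] B:[start,data]
After 9 (process(A)): A:[] B:[start,data]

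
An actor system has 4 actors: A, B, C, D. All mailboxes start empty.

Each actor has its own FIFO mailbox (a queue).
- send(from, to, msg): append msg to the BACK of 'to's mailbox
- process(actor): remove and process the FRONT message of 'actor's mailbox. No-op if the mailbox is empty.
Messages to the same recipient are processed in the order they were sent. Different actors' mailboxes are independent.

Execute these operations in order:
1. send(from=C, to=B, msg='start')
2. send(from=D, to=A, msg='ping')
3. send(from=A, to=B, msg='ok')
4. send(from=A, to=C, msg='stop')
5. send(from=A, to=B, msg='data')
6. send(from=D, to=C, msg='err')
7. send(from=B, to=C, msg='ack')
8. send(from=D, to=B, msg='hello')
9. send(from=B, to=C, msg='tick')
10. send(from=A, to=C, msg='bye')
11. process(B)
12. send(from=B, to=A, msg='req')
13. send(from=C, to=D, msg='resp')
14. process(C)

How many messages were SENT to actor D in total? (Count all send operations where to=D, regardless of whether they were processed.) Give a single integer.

Answer: 1

Derivation:
After 1 (send(from=C, to=B, msg='start')): A:[] B:[start] C:[] D:[]
After 2 (send(from=D, to=A, msg='ping')): A:[ping] B:[start] C:[] D:[]
After 3 (send(from=A, to=B, msg='ok')): A:[ping] B:[start,ok] C:[] D:[]
After 4 (send(from=A, to=C, msg='stop')): A:[ping] B:[start,ok] C:[stop] D:[]
After 5 (send(from=A, to=B, msg='data')): A:[ping] B:[start,ok,data] C:[stop] D:[]
After 6 (send(from=D, to=C, msg='err')): A:[ping] B:[start,ok,data] C:[stop,err] D:[]
After 7 (send(from=B, to=C, msg='ack')): A:[ping] B:[start,ok,data] C:[stop,err,ack] D:[]
After 8 (send(from=D, to=B, msg='hello')): A:[ping] B:[start,ok,data,hello] C:[stop,err,ack] D:[]
After 9 (send(from=B, to=C, msg='tick')): A:[ping] B:[start,ok,data,hello] C:[stop,err,ack,tick] D:[]
After 10 (send(from=A, to=C, msg='bye')): A:[ping] B:[start,ok,data,hello] C:[stop,err,ack,tick,bye] D:[]
After 11 (process(B)): A:[ping] B:[ok,data,hello] C:[stop,err,ack,tick,bye] D:[]
After 12 (send(from=B, to=A, msg='req')): A:[ping,req] B:[ok,data,hello] C:[stop,err,ack,tick,bye] D:[]
After 13 (send(from=C, to=D, msg='resp')): A:[ping,req] B:[ok,data,hello] C:[stop,err,ack,tick,bye] D:[resp]
After 14 (process(C)): A:[ping,req] B:[ok,data,hello] C:[err,ack,tick,bye] D:[resp]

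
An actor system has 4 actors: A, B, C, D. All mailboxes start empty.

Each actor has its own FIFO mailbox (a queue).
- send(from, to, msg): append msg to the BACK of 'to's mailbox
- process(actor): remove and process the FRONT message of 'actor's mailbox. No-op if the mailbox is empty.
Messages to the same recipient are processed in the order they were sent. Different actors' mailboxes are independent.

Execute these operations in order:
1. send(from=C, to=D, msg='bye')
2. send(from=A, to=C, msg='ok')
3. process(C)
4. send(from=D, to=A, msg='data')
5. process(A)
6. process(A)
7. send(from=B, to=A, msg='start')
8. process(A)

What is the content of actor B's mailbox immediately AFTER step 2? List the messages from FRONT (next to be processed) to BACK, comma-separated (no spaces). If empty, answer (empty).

After 1 (send(from=C, to=D, msg='bye')): A:[] B:[] C:[] D:[bye]
After 2 (send(from=A, to=C, msg='ok')): A:[] B:[] C:[ok] D:[bye]

(empty)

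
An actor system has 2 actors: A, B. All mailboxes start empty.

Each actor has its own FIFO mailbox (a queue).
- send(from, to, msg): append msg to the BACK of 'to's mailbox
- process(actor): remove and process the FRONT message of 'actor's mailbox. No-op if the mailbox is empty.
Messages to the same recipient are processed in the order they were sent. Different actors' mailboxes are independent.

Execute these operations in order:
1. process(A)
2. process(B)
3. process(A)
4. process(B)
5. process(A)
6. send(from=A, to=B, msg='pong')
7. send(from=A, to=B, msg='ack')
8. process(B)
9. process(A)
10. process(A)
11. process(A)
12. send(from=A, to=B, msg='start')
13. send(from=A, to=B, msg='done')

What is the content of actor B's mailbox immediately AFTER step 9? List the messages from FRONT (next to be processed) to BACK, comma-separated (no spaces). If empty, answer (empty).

After 1 (process(A)): A:[] B:[]
After 2 (process(B)): A:[] B:[]
After 3 (process(A)): A:[] B:[]
After 4 (process(B)): A:[] B:[]
After 5 (process(A)): A:[] B:[]
After 6 (send(from=A, to=B, msg='pong')): A:[] B:[pong]
After 7 (send(from=A, to=B, msg='ack')): A:[] B:[pong,ack]
After 8 (process(B)): A:[] B:[ack]
After 9 (process(A)): A:[] B:[ack]

ack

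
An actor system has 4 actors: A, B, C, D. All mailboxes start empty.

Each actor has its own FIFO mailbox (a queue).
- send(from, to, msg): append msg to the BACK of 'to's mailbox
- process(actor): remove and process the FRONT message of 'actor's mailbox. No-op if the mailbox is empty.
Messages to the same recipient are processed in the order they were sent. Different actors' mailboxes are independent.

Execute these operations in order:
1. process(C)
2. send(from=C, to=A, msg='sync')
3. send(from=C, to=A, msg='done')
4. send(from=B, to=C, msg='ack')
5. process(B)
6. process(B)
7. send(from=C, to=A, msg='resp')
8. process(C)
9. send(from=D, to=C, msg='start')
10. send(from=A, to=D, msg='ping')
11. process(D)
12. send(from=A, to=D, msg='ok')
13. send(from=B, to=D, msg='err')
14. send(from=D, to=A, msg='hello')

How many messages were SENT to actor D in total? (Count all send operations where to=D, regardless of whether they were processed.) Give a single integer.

Answer: 3

Derivation:
After 1 (process(C)): A:[] B:[] C:[] D:[]
After 2 (send(from=C, to=A, msg='sync')): A:[sync] B:[] C:[] D:[]
After 3 (send(from=C, to=A, msg='done')): A:[sync,done] B:[] C:[] D:[]
After 4 (send(from=B, to=C, msg='ack')): A:[sync,done] B:[] C:[ack] D:[]
After 5 (process(B)): A:[sync,done] B:[] C:[ack] D:[]
After 6 (process(B)): A:[sync,done] B:[] C:[ack] D:[]
After 7 (send(from=C, to=A, msg='resp')): A:[sync,done,resp] B:[] C:[ack] D:[]
After 8 (process(C)): A:[sync,done,resp] B:[] C:[] D:[]
After 9 (send(from=D, to=C, msg='start')): A:[sync,done,resp] B:[] C:[start] D:[]
After 10 (send(from=A, to=D, msg='ping')): A:[sync,done,resp] B:[] C:[start] D:[ping]
After 11 (process(D)): A:[sync,done,resp] B:[] C:[start] D:[]
After 12 (send(from=A, to=D, msg='ok')): A:[sync,done,resp] B:[] C:[start] D:[ok]
After 13 (send(from=B, to=D, msg='err')): A:[sync,done,resp] B:[] C:[start] D:[ok,err]
After 14 (send(from=D, to=A, msg='hello')): A:[sync,done,resp,hello] B:[] C:[start] D:[ok,err]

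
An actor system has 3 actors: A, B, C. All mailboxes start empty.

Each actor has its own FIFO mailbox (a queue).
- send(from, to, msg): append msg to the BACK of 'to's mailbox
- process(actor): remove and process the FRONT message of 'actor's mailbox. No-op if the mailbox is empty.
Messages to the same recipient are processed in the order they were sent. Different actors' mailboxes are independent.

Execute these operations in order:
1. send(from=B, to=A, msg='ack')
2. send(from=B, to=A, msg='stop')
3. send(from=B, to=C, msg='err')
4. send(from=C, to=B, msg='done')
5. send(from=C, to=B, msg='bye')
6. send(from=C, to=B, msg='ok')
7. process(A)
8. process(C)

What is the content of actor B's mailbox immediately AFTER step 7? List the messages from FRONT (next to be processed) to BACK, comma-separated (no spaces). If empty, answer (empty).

After 1 (send(from=B, to=A, msg='ack')): A:[ack] B:[] C:[]
After 2 (send(from=B, to=A, msg='stop')): A:[ack,stop] B:[] C:[]
After 3 (send(from=B, to=C, msg='err')): A:[ack,stop] B:[] C:[err]
After 4 (send(from=C, to=B, msg='done')): A:[ack,stop] B:[done] C:[err]
After 5 (send(from=C, to=B, msg='bye')): A:[ack,stop] B:[done,bye] C:[err]
After 6 (send(from=C, to=B, msg='ok')): A:[ack,stop] B:[done,bye,ok] C:[err]
After 7 (process(A)): A:[stop] B:[done,bye,ok] C:[err]

done,bye,ok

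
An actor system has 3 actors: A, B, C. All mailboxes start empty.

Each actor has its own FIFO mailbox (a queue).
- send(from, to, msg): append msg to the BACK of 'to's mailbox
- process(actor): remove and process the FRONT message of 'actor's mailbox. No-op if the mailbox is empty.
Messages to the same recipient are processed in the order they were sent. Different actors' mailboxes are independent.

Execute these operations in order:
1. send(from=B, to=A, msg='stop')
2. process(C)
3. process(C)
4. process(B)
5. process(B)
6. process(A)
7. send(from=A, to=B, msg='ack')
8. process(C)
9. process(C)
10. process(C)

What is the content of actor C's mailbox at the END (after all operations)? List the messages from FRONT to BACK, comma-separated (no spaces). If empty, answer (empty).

Answer: (empty)

Derivation:
After 1 (send(from=B, to=A, msg='stop')): A:[stop] B:[] C:[]
After 2 (process(C)): A:[stop] B:[] C:[]
After 3 (process(C)): A:[stop] B:[] C:[]
After 4 (process(B)): A:[stop] B:[] C:[]
After 5 (process(B)): A:[stop] B:[] C:[]
After 6 (process(A)): A:[] B:[] C:[]
After 7 (send(from=A, to=B, msg='ack')): A:[] B:[ack] C:[]
After 8 (process(C)): A:[] B:[ack] C:[]
After 9 (process(C)): A:[] B:[ack] C:[]
After 10 (process(C)): A:[] B:[ack] C:[]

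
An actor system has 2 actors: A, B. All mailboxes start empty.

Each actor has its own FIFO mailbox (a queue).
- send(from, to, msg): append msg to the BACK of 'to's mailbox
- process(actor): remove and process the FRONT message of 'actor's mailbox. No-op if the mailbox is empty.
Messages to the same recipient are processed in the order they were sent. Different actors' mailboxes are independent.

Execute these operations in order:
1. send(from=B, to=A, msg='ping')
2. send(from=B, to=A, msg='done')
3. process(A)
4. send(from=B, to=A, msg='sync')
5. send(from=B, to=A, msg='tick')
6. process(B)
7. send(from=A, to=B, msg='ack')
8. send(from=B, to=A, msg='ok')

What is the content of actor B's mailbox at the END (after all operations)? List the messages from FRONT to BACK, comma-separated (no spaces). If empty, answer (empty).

After 1 (send(from=B, to=A, msg='ping')): A:[ping] B:[]
After 2 (send(from=B, to=A, msg='done')): A:[ping,done] B:[]
After 3 (process(A)): A:[done] B:[]
After 4 (send(from=B, to=A, msg='sync')): A:[done,sync] B:[]
After 5 (send(from=B, to=A, msg='tick')): A:[done,sync,tick] B:[]
After 6 (process(B)): A:[done,sync,tick] B:[]
After 7 (send(from=A, to=B, msg='ack')): A:[done,sync,tick] B:[ack]
After 8 (send(from=B, to=A, msg='ok')): A:[done,sync,tick,ok] B:[ack]

Answer: ack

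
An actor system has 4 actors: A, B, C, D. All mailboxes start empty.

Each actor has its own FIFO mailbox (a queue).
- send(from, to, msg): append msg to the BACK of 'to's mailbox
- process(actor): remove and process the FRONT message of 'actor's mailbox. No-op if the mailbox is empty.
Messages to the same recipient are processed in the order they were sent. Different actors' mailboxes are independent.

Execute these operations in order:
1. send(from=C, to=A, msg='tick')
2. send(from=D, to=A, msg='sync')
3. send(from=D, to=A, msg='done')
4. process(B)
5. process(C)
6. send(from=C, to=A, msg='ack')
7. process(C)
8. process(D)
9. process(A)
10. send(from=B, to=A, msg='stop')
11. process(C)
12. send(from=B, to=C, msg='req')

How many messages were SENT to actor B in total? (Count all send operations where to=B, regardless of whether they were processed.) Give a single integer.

Answer: 0

Derivation:
After 1 (send(from=C, to=A, msg='tick')): A:[tick] B:[] C:[] D:[]
After 2 (send(from=D, to=A, msg='sync')): A:[tick,sync] B:[] C:[] D:[]
After 3 (send(from=D, to=A, msg='done')): A:[tick,sync,done] B:[] C:[] D:[]
After 4 (process(B)): A:[tick,sync,done] B:[] C:[] D:[]
After 5 (process(C)): A:[tick,sync,done] B:[] C:[] D:[]
After 6 (send(from=C, to=A, msg='ack')): A:[tick,sync,done,ack] B:[] C:[] D:[]
After 7 (process(C)): A:[tick,sync,done,ack] B:[] C:[] D:[]
After 8 (process(D)): A:[tick,sync,done,ack] B:[] C:[] D:[]
After 9 (process(A)): A:[sync,done,ack] B:[] C:[] D:[]
After 10 (send(from=B, to=A, msg='stop')): A:[sync,done,ack,stop] B:[] C:[] D:[]
After 11 (process(C)): A:[sync,done,ack,stop] B:[] C:[] D:[]
After 12 (send(from=B, to=C, msg='req')): A:[sync,done,ack,stop] B:[] C:[req] D:[]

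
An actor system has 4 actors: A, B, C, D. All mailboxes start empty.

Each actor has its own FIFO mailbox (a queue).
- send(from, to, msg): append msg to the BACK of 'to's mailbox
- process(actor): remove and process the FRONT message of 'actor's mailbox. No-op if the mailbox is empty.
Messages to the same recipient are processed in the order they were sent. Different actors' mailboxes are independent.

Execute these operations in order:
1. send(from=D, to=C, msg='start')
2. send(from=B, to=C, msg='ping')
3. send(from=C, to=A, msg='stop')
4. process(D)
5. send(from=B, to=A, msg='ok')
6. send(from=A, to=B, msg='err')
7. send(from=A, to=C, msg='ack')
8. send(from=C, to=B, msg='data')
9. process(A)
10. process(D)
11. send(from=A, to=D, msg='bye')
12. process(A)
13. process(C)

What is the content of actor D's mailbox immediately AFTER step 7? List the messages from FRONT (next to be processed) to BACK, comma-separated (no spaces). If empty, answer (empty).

After 1 (send(from=D, to=C, msg='start')): A:[] B:[] C:[start] D:[]
After 2 (send(from=B, to=C, msg='ping')): A:[] B:[] C:[start,ping] D:[]
After 3 (send(from=C, to=A, msg='stop')): A:[stop] B:[] C:[start,ping] D:[]
After 4 (process(D)): A:[stop] B:[] C:[start,ping] D:[]
After 5 (send(from=B, to=A, msg='ok')): A:[stop,ok] B:[] C:[start,ping] D:[]
After 6 (send(from=A, to=B, msg='err')): A:[stop,ok] B:[err] C:[start,ping] D:[]
After 7 (send(from=A, to=C, msg='ack')): A:[stop,ok] B:[err] C:[start,ping,ack] D:[]

(empty)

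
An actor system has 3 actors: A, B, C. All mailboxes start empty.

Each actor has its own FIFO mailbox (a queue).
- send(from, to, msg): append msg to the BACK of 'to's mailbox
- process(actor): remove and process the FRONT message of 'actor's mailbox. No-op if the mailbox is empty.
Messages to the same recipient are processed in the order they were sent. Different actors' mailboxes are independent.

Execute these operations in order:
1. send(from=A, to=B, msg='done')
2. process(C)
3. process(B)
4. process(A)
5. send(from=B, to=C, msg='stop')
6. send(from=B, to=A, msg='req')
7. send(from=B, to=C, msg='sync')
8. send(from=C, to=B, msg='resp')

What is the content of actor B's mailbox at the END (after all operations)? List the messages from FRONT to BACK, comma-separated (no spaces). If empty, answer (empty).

Answer: resp

Derivation:
After 1 (send(from=A, to=B, msg='done')): A:[] B:[done] C:[]
After 2 (process(C)): A:[] B:[done] C:[]
After 3 (process(B)): A:[] B:[] C:[]
After 4 (process(A)): A:[] B:[] C:[]
After 5 (send(from=B, to=C, msg='stop')): A:[] B:[] C:[stop]
After 6 (send(from=B, to=A, msg='req')): A:[req] B:[] C:[stop]
After 7 (send(from=B, to=C, msg='sync')): A:[req] B:[] C:[stop,sync]
After 8 (send(from=C, to=B, msg='resp')): A:[req] B:[resp] C:[stop,sync]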